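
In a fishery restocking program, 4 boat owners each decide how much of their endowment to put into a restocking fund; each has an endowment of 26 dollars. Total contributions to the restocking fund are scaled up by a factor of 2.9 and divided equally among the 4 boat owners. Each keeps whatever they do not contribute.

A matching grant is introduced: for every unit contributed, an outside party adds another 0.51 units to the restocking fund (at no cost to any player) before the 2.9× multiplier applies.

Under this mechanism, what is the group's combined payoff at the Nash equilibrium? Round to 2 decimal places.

Under the mechanism each unit contributed yields 2.9 × 1.51 / 4 = 1.0948 back to its contributor per unit of net cost, which exceeds 1, making full contribution the dominant choice for everyone.
At the Nash equilibrium everyone contributes 26. Group total payoff = 2.9 × 1.51 × 104 = 455.42.

455.42 dollars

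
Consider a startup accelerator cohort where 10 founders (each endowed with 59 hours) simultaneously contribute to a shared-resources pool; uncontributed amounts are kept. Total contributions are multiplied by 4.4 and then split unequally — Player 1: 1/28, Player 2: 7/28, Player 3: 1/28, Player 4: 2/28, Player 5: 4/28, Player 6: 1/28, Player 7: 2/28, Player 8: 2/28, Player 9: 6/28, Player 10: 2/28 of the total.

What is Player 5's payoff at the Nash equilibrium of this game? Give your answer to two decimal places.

96.09 hours

Player j's private return per contributed unit is 4.4 × (j's share). Contributing is weakly dominant for j when that share is at least 1/4.4 = 0.2273, and contributing 0 is dominant otherwise.
Player 2 alone (share 7/28) is above the threshold, contributing 59; the remaining 9 contribute 0. Total contributed: 59.
Player 5 keeps 59 and receives 4.4 × 59 × 4/28 = 37.09 from the shared-resources pool, for a payoff of 96.09.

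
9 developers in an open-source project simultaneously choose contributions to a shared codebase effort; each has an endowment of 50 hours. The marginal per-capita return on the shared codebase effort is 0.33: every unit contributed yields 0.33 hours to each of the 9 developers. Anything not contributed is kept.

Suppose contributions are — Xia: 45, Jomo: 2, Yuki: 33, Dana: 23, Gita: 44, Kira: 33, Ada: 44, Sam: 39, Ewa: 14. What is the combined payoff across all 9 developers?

Total contributed: 45 + 2 + 33 + 23 + 44 + 33 + 44 + 39 + 14 = 277; total kept: 9 × 50 − 277 = 173.
The shared codebase effort pays out 0.33 × 9 × 277 = 822.69 in aggregate.
Group total = 173 + 822.69 = 995.69.

995.69 hours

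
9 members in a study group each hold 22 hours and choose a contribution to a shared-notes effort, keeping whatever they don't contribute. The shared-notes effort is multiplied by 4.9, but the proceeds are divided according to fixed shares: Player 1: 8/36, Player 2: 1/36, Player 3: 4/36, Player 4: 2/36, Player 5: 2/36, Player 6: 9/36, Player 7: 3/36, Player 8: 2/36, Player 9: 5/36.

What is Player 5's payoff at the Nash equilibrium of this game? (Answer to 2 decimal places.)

33.98 hours

A player with share s gets back 4.9·s per unit contributed, so full contribution is dominant for anyone with s > 1/4.9 = 0.2041 and zero contribution is dominant for anyone below.
Player 1 and Player 6 are above the threshold, contributing 22 each; the remaining 7 contribute 0. Total contributed: 44.
Player 5 keeps 22 and receives 4.9 × 44 × 2/36 = 11.98 from the shared-notes effort, for a payoff of 33.98.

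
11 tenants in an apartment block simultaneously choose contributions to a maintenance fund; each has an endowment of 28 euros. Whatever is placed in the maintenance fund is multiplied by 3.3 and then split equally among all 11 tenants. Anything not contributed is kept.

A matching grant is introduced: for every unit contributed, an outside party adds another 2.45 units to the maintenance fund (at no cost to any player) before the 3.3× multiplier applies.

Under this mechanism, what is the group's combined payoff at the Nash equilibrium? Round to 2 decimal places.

3506.58 euros

With the mechanism, a contributed unit returns 3.3 × 3.45 / 11 = 1.0350 per unit of net cost to the contributor — now above 1 — so contributing fully is weakly dominant for every player.
So the Nash equilibrium is full contribution by all 11; the group earns 3.3 × 3.45 × 308 = 3506.58.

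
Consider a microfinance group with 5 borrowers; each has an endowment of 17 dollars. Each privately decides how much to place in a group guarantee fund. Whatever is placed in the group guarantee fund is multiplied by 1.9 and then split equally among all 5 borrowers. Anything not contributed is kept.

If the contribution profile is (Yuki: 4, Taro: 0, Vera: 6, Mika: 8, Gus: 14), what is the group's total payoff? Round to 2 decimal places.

Total contributed: 4 + 0 + 6 + 8 + 14 = 32; total kept: 5 × 17 − 32 = 53.
The group guarantee fund pays out 1.9 × 32 = 60.80 in aggregate.
Group total = 53 + 60.80 = 113.80.

113.80 dollars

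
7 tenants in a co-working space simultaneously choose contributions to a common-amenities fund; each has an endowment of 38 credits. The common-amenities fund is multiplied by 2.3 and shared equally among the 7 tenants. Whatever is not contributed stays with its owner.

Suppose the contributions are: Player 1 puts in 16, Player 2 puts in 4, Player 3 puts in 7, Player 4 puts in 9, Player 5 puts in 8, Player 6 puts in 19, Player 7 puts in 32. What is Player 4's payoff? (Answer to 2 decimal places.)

60.21 credits

Total contributed: 16 + 4 + 7 + 9 + 8 + 19 + 32 = 95.
Each receives 2.3 × 95 / 7 = 31.21 from the common-amenities fund.
Player 4 keeps 38 − 9 = 29, so Player 4's payoff is 29 + 31.21 = 60.21.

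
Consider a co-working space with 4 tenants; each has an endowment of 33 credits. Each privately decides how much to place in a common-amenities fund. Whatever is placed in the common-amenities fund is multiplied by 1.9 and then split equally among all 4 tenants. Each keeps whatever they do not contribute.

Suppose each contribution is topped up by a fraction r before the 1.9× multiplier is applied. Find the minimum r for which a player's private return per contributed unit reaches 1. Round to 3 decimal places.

With matching at rate r, one contributed unit becomes (1 + r) in the common-amenities fund and returns 1.9 × (1 + r) / 4 to the contributor.
Setting this equal to 1: 1 + r = 4/1.9 = 2.1053.
So the minimum matching rate is r = 2.1053 − 1 = 1.105.

1.105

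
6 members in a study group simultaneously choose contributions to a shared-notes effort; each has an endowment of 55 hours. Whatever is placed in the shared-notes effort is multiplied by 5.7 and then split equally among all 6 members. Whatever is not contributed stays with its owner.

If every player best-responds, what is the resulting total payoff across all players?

330.00 hours

Each contributed unit returns 5.7/6 = 0.9500 to its contributor — below 1 — so contributing 0 is dominant for every player. At the Nash equilibrium everyone keeps their 55, and the group total is 6 × 55 = 330.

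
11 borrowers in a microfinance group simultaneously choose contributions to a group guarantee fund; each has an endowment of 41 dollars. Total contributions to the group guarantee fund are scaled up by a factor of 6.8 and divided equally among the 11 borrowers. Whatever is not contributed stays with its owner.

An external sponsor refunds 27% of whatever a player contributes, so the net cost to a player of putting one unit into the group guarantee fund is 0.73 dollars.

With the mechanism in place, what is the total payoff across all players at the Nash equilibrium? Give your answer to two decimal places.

With the mechanism, a contributed unit returns (6.8/11) / 0.73 = 0.8468 per unit of net cost — still below 1 — so contributing 0 remains dominant for every player.
At the Nash equilibrium no one contributes; group total payoff = 11 × 41 = 451.

451.00 dollars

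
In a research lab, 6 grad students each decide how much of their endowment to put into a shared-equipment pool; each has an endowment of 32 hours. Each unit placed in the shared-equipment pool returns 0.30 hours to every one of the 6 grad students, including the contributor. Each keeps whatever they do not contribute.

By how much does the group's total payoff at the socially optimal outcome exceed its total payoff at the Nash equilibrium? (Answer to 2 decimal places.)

153.60 hours

The private return per contributed unit is 0.30 < 1, so contributing 0 is dominant for every player. At the Nash equilibrium everyone keeps their 32, and the group total is 6 × 32 = 192.
Each contributed unit returns 1.800 to the group as a whole (0.30 to each of 6 players), which exceeds 1, so the social optimum is full contribution: group total = 1.800 × 192 = 345.60.
Efficiency loss = 345.60 − 192 = 153.60.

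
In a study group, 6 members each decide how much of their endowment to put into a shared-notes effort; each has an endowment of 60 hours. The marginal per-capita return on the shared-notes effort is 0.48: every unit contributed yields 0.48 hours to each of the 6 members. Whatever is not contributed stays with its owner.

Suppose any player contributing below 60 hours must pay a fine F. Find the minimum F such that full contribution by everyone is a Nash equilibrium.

Given the others contribute fully, the best deviation is to contribute 0 (any partial contribution still incurs the fine and gives up units whose private return 0.48 is below 1).
Deviating from 60 to 0 saves 60 hours but forfeits the deviator's share of the drop in the shared-notes effort: 0.48 × 60 = 28.80.
So the deviation gain is 60 − 28.80 = 31.20, and the fine must be at least 31.20 hours to wipe it out.

31.20 hours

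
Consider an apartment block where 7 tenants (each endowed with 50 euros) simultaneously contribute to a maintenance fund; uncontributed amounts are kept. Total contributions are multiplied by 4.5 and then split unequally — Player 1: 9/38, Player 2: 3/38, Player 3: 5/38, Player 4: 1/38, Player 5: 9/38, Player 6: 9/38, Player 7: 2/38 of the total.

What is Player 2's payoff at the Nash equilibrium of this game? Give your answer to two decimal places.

103.29 euros

Player j's private return per contributed unit is 4.5 × (j's share). Contributing is weakly dominant for j when that share is at least 1/4.5 = 0.2222, and contributing 0 is dominant otherwise.
The shares above 0.2222 belong to Player 1, Player 5 and Player 6, contributing 50 each; the remaining 4 contribute 0. Total contributed: 150.
Player 2 keeps 50 and receives 4.5 × 150 × 3/38 = 53.29 from the maintenance fund, for a payoff of 103.29.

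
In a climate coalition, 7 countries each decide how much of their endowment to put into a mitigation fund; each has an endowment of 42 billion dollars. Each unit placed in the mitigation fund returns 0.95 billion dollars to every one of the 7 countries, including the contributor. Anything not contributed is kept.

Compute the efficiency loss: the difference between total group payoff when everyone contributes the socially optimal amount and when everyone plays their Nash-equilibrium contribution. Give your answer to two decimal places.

1661.10 billion dollars

The private return per contributed unit is 0.95 < 1, so contributing 0 is dominant for every player. At the Nash equilibrium everyone keeps their 42, and the group total is 7 × 42 = 294.
Each contributed unit returns 6.650 to the group as a whole (0.95 to each of 7 players), which exceeds 1, so the social optimum is full contribution: group total = 6.650 × 294 = 1955.10.
Efficiency loss = 1955.10 − 294 = 1661.10.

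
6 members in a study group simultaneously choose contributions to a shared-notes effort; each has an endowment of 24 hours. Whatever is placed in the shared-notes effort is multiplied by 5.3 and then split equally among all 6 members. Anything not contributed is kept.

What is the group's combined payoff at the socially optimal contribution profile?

763.20 hours

Each contributed unit returns 5.300 to the group as a whole (0.8833 to each of 6 players), which exceeds 1, so the social optimum is full contribution: group total = 5.300 × 144 = 763.20.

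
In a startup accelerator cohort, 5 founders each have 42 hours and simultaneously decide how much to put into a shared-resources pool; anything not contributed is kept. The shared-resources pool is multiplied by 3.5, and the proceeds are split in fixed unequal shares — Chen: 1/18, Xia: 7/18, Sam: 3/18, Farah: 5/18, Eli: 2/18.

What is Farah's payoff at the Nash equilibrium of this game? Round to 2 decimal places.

82.83 hours

For player j, contributing a unit is worthwhile iff 3.5 × (j's share) ≥ 1, i.e. iff j's share is at least 0.2857.
Only Xia (7/18) clears that bar, contributing 42; the remaining 4 contribute 0. Total contributed: 42.
Farah keeps 42 and receives 3.5 × 42 × 5/18 = 40.83 from the shared-resources pool, for a payoff of 82.83.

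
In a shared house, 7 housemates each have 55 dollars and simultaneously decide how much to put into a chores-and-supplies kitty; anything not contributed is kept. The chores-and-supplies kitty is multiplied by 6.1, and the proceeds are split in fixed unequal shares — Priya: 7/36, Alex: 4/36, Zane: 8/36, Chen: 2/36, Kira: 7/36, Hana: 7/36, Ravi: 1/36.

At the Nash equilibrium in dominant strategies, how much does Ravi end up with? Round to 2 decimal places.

92.28 dollars

Player j's private return per contributed unit is 6.1 × (j's share). Contributing is weakly dominant for j when that share is at least 1/6.1 = 0.1639, and contributing 0 is dominant otherwise.
The shares above 0.1639 belong to Priya, Zane, Kira and Hana, contributing 55 each; the remaining 3 contribute 0. Total contributed: 220.
Ravi keeps 55 and receives 6.1 × 220 × 1/36 = 37.28 from the chores-and-supplies kitty, for a payoff of 92.28.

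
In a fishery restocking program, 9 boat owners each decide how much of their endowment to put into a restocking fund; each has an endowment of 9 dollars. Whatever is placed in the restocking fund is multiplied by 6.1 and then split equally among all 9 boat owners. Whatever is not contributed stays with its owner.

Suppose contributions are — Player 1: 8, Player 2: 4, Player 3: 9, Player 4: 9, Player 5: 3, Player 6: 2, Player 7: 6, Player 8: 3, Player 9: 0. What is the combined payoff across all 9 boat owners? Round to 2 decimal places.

Total contributed: 8 + 4 + 9 + 9 + 3 + 2 + 6 + 3 + 0 = 44; total kept: 9 × 9 − 44 = 37.
The restocking fund pays out 6.1 × 44 = 268.40 in aggregate.
Group total = 37 + 268.40 = 305.40.

305.40 dollars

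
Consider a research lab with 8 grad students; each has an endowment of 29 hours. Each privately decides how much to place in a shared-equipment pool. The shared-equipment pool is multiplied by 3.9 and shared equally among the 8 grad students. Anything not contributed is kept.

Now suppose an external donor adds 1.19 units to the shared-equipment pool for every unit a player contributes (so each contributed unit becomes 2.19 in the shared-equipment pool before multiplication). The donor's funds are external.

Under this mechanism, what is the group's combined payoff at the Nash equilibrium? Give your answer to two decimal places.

With the mechanism, a contributed unit returns 3.9 × 2.19 / 8 = 1.0676 per unit of net cost to the contributor — now above 1 — so contributing fully is weakly dominant for every player.
So the Nash equilibrium is full contribution by all 8; the group earns 3.9 × 2.19 × 232 = 1981.51.

1981.51 hours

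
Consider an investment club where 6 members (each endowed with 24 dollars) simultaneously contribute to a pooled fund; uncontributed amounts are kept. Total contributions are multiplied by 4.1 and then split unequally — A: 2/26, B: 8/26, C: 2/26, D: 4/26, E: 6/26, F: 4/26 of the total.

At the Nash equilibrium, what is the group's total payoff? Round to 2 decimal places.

218.40 dollars

For player j, contributing a unit is worthwhile iff 4.1 × (j's share) ≥ 1, i.e. iff j's share is at least 0.2439.
Only B (8/26) clears that bar, contributing 24; the remaining 5 contribute 0. Total contributed: 24.
The pooled fund pays out 4.1 × 24 = 98.40 in total (split across the unequal shares, but the aggregate is all that matters for the group sum).
The 5 free-riders keep 24 each, adding 120. Group total = 120 + 98.40 = 218.40.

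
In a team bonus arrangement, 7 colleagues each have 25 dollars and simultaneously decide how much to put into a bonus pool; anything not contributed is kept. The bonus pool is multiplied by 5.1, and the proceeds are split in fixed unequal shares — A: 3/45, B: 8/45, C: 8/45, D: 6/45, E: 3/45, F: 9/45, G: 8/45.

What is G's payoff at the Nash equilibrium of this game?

A player with share s gets back 5.1·s per unit contributed, so full contribution is dominant for anyone with s > 1/5.1 = 0.1961 and zero contribution is dominant for anyone below.
Only F (9/45) clears that bar, contributing 25; the remaining 6 contribute 0. Total contributed: 25.
G keeps 25 and receives 5.1 × 25 × 8/45 = 22.67 from the bonus pool, for a payoff of 47.67.

47.67 dollars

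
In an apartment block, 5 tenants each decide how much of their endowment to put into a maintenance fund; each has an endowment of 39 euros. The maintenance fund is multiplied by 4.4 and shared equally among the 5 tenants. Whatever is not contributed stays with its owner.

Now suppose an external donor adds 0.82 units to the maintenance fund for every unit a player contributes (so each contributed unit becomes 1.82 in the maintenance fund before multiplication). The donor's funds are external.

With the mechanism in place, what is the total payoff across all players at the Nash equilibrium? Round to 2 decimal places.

1561.56 euros

The effective private return per unit is now 4.4 × 1.82 / 5 = 1.6016 > 1, so every player's dominant strategy flips to full contribution.
At the Nash equilibrium everyone contributes 39. Group total payoff = 4.4 × 1.82 × 195 = 1561.56.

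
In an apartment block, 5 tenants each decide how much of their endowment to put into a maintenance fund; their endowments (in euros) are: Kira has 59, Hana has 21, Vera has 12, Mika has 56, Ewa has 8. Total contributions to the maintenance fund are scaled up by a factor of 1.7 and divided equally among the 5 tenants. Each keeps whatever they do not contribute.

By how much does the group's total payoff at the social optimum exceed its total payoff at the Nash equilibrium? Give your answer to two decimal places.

109.20 euros

The private return per contributed unit is 1.7/5 = 0.3400 < 1 for every player regardless of endowment, so the Nash equilibrium is zero contribution and the group total is Σ E_j = 59 + 21 + 12 + 56 + 8 = 156.
Each contributed unit returns 1.700 to the group, so the social optimum is full contribution by everyone: group total = 1.700 × 156 = 265.20.
Efficiency loss = (1.700 − 1) × 156 = 109.20.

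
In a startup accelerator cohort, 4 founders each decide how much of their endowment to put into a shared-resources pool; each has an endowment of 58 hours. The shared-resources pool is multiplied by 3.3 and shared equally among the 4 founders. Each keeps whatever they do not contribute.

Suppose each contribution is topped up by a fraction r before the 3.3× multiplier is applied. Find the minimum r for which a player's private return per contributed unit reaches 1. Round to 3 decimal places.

With matching at rate r, one contributed unit becomes (1 + r) in the shared-resources pool and returns 3.3 × (1 + r) / 4 to the contributor.
Setting this equal to 1: 1 + r = 4/3.3 = 1.2121.
So the minimum matching rate is r = 1.2121 − 1 = 0.212.

0.212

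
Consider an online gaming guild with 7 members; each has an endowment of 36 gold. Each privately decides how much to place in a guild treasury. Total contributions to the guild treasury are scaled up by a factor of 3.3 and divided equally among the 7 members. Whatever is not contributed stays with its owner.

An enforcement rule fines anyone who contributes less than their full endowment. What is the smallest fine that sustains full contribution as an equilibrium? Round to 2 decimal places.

19.03 gold

Given the others contribute fully, the best deviation is to contribute 0 (any partial contribution still incurs the fine and gives up units whose private return 0.4714 is below 1).
Deviating from 36 to 0 saves 36 gold but forfeits the deviator's share of the drop in the guild treasury: 3.3/7 × 36 = 16.97.
So the deviation gain is 36 − 16.97 = 19.03, and the fine must be at least 19.03 gold to wipe it out.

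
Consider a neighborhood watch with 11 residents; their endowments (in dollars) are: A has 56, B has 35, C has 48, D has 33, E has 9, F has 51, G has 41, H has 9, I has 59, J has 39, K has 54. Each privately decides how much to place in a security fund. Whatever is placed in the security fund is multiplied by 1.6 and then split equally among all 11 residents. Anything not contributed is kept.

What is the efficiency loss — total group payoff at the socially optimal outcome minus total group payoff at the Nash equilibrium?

260.40 dollars

The private return per contributed unit is 1.6/11 = 0.1455 < 1 for every player regardless of endowment, so the Nash equilibrium is zero contribution and the group total is Σ E_j = 56 + 35 + 48 + 33 + 9 + 51 + 41 + 9 + 59 + 39 + 54 = 434.
Each contributed unit returns 1.600 to the group, so the social optimum is full contribution by everyone: group total = 1.600 × 434 = 694.40.
Efficiency loss = (1.600 − 1) × 434 = 260.40.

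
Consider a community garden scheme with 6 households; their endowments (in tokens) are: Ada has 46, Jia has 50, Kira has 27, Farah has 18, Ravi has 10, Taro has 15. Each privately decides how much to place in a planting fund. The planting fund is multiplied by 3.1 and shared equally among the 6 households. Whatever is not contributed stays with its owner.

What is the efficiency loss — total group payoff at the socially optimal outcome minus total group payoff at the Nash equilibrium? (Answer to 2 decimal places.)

348.60 tokens

The private return per contributed unit is 3.1/6 = 0.5167 < 1 for every player regardless of endowment, so the Nash equilibrium is zero contribution and the group total is Σ E_j = 46 + 50 + 27 + 18 + 10 + 15 = 166.
Each contributed unit returns 3.100 to the group, so the social optimum is full contribution by everyone: group total = 3.100 × 166 = 514.60.
Efficiency loss = (3.100 − 1) × 166 = 348.60.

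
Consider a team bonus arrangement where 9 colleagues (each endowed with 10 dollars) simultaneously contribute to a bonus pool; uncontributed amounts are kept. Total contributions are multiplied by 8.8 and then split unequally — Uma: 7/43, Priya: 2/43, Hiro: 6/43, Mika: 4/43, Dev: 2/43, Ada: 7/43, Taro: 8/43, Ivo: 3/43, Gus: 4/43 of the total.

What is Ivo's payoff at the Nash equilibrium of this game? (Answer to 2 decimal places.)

Player j's private return per contributed unit is 8.8 × (j's share). Contributing is weakly dominant for j when that share is at least 1/8.8 = 0.1136, and contributing 0 is dominant otherwise.
Uma, Hiro, Ada and Taro are above the threshold, contributing 10 each; the remaining 5 contribute 0. Total contributed: 40.
Ivo keeps 10 and receives 8.8 × 40 × 3/43 = 24.56 from the bonus pool, for a payoff of 34.56.

34.56 dollars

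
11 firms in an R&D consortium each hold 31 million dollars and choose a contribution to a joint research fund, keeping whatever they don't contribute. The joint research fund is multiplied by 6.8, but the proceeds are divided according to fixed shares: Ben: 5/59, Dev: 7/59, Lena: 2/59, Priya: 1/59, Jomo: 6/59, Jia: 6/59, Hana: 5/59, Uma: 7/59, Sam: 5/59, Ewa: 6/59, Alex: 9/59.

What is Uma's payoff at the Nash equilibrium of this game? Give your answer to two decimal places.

For player j, contributing a unit is worthwhile iff 6.8 × (j's share) ≥ 1, i.e. iff j's share is at least 0.1471.
Alex alone (share 9/59) is above the threshold, contributing 31; the remaining 10 contribute 0. Total contributed: 31.
Uma keeps 31 and receives 6.8 × 31 × 7/59 = 25.01 from the joint research fund, for a payoff of 56.01.

56.01 million dollars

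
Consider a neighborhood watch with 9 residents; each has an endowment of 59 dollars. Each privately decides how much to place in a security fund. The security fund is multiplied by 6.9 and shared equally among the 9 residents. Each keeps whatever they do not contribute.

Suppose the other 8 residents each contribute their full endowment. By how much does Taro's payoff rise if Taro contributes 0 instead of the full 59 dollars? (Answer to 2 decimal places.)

Switching from a contribution of 59 to 0 lets Taro keep an extra 59 dollars, but lowers the security fund by 59, which costs Taro their own share of that drop: 6.9/9 × 59 = 45.23.
Net gain = 59 − 45.23 = 13.77. The private return per contributed unit (0.7667) is below 1, so free-riding is indeed the best response regardless of what the others do.

13.77 dollars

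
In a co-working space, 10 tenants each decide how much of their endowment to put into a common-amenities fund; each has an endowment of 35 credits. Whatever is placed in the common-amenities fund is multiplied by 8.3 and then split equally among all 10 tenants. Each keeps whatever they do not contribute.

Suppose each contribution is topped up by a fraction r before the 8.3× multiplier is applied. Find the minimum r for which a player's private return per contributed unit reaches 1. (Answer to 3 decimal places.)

0.205

With matching at rate r, one contributed unit becomes (1 + r) in the common-amenities fund and returns 8.3 × (1 + r) / 10 to the contributor.
Setting this equal to 1: 1 + r = 10/8.3 = 1.2048.
So the minimum matching rate is r = 1.2048 − 1 = 0.205.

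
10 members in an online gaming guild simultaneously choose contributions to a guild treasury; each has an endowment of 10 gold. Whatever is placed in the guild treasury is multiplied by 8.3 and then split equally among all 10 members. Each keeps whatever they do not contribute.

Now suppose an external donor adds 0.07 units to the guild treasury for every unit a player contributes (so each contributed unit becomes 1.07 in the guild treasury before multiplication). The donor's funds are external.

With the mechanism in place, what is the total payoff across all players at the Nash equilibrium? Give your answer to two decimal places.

100.00 gold

With the mechanism, a contributed unit returns 8.3 × 1.07 / 10 = 0.8881 per unit of net cost — still below 1 — so contributing 0 remains dominant for every player.
At the Nash equilibrium no one contributes; group total payoff = 10 × 10 = 100.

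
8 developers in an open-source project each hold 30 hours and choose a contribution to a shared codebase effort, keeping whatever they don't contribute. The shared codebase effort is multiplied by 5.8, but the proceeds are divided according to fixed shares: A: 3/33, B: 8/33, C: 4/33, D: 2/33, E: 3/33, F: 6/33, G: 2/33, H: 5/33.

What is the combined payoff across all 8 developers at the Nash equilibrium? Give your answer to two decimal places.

528.00 hours

Player j's private return per contributed unit is 5.8 × (j's share). Contributing is weakly dominant for j when that share is at least 1/5.8 = 0.1724, and contributing 0 is dominant otherwise.
B and F clear that bar, contributing 30 each; the remaining 6 contribute 0. Total contributed: 60.
The shared codebase effort pays out 5.8 × 60 = 348.00 in total (split across the unequal shares, but the aggregate is all that matters for the group sum).
The 6 free-riders keep 30 each, adding 180. Group total = 180 + 348.00 = 528.00.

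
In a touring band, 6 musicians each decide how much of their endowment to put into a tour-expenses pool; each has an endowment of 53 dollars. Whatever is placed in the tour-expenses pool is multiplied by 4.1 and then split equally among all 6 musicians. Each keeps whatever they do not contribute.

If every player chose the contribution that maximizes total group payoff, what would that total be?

Each contributed unit returns 4.100 to the group as a whole (0.6833 to each of 6 players), which exceeds 1, so the social optimum is full contribution: group total = 4.100 × 318 = 1303.80.

1303.80 dollars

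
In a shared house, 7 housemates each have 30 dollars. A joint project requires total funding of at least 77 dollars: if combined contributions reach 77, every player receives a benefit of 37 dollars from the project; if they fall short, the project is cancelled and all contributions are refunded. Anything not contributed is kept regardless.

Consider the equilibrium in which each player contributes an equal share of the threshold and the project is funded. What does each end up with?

Equal share of the threshold: 77/7 = 11.
At this profile no one gains by cutting their contribution: any cut drops the total below 77, the project is cancelled, contributions are refunded, and the deviator ends with 30, which is less than 30 − 11 + 37 = 56. Contributing more than 11 just wastes the excess. So contributing exactly 11 is a best response.
Each player's payoff: 30 − 11 + 37 = 56.

56 dollars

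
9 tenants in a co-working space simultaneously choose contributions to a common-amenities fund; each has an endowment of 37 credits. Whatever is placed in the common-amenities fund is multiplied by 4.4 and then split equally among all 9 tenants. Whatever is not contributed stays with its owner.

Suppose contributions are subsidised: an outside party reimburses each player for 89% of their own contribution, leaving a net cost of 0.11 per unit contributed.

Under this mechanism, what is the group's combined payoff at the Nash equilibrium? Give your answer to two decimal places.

With the mechanism, a contributed unit returns (4.4/9) / 0.11 = 4.4444 per unit of net cost to the contributor — now above 1 — so contributing fully is weakly dominant for every player.
So the Nash equilibrium is full contribution by all 9; the group earns 9 × (37 × 0.89 + 4.4 × 37) = 1761.57.

1761.57 credits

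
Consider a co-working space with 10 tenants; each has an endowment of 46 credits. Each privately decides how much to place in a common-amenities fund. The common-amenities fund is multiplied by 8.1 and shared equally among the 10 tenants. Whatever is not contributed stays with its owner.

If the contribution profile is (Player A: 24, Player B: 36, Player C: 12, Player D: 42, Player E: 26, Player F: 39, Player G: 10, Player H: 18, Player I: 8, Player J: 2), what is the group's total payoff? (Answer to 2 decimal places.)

Total contributed: 24 + 36 + 12 + 42 + 26 + 39 + 10 + 18 + 8 + 2 = 217; total kept: 10 × 46 − 217 = 243.
The common-amenities fund pays out 8.1 × 217 = 1757.70 in aggregate.
Group total = 243 + 1757.70 = 2000.70.

2000.70 credits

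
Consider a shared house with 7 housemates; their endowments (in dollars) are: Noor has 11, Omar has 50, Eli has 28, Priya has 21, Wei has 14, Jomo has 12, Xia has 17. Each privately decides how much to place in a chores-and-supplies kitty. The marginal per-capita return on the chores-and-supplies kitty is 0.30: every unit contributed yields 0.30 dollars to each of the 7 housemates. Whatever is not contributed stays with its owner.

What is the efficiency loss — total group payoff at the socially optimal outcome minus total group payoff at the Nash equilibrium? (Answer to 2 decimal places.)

The private return per contributed unit is 0.30 < 1 for everyone, so the Nash equilibrium is zero contribution and the group total is Σ E_j = 11 + 50 + 28 + 21 + 14 + 12 + 17 = 153.
Each contributed unit returns 2.100 to the group, so the social optimum is full contribution by everyone: group total = 2.100 × 153 = 321.30.
Efficiency loss = (2.100 − 1) × 153 = 168.30.

168.30 dollars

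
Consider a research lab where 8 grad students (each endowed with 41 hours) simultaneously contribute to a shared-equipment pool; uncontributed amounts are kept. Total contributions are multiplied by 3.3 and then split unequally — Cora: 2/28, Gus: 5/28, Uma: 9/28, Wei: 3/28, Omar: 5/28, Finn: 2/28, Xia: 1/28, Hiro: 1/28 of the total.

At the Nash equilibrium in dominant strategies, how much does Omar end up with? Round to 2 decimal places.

65.16 hours

For player j, contributing a unit is worthwhile iff 3.3 × (j's share) ≥ 1, i.e. iff j's share is at least 0.3030.
The only share above 0.3030 is Uma's 9/28, contributing 41; the remaining 7 contribute 0. Total contributed: 41.
Omar keeps 41 and receives 3.3 × 41 × 5/28 = 24.16 from the shared-equipment pool, for a payoff of 65.16.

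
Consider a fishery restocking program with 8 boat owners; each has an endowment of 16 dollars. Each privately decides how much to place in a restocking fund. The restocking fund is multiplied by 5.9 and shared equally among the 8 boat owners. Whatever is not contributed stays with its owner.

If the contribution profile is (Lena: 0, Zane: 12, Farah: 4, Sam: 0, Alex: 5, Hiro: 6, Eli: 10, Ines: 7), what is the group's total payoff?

Total contributed: 0 + 12 + 4 + 0 + 5 + 6 + 10 + 7 = 44; total kept: 8 × 16 − 44 = 84.
The restocking fund pays out 5.9 × 44 = 259.60 in aggregate.
Group total = 84 + 259.60 = 343.60.

343.60 dollars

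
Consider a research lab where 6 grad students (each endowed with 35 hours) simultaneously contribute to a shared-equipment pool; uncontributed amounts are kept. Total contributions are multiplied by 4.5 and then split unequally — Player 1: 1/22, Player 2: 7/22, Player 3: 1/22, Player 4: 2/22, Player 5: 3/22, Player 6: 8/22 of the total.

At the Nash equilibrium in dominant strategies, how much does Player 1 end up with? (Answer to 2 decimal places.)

Player j's private return per contributed unit is 4.5 × (j's share). Contributing is weakly dominant for j when that share is at least 1/4.5 = 0.2222, and contributing 0 is dominant otherwise.
Player 2 and Player 6 clear that bar, contributing 35 each; the remaining 4 contribute 0. Total contributed: 70.
Player 1 keeps 35 and receives 4.5 × 70 × 1/22 = 14.32 from the shared-equipment pool, for a payoff of 49.32.

49.32 hours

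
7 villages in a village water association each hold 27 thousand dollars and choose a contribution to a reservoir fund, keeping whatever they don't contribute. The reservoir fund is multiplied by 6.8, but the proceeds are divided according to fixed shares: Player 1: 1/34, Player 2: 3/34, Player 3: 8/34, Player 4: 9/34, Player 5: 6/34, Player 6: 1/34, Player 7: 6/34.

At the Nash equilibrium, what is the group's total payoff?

815.40 thousand dollars

Player j's private return per contributed unit is 6.8 × (j's share). Contributing is weakly dominant for j when that share is at least 1/6.8 = 0.1471, and contributing 0 is dominant otherwise.
Player 3, Player 4, Player 5 and Player 7 clear that bar, contributing 27 each; the remaining 3 contribute 0. Total contributed: 108.
The reservoir fund pays out 6.8 × 108 = 734.40 in total (split across the unequal shares, but the aggregate is all that matters for the group sum).
The 3 free-riders keep 27 each, adding 81. Group total = 81 + 734.40 = 815.40.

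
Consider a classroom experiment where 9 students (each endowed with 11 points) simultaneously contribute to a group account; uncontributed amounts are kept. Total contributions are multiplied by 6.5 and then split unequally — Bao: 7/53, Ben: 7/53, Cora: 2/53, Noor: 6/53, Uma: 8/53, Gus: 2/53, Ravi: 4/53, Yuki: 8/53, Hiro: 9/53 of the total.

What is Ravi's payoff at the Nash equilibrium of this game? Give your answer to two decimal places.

Player j's private return per contributed unit is 6.5 × (j's share). Contributing is weakly dominant for j when that share is at least 1/6.5 = 0.1538, and contributing 0 is dominant otherwise.
Hiro alone (share 9/53) is above the threshold, contributing 11; the remaining 8 contribute 0. Total contributed: 11.
Ravi keeps 11 and receives 6.5 × 11 × 4/53 = 5.40 from the group account, for a payoff of 16.40.

16.40 points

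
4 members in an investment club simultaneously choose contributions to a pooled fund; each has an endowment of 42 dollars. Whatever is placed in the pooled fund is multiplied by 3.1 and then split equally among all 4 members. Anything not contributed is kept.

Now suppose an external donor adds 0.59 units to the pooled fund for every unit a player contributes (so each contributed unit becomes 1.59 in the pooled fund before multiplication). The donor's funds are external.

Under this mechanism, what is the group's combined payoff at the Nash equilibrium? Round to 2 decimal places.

Under the mechanism each unit contributed yields 3.1 × 1.59 / 4 = 1.2323 back to its contributor per unit of net cost, which exceeds 1, making full contribution the dominant choice for everyone.
So the Nash equilibrium is full contribution by all 4; the group earns 3.1 × 1.59 × 168 = 828.07.

828.07 dollars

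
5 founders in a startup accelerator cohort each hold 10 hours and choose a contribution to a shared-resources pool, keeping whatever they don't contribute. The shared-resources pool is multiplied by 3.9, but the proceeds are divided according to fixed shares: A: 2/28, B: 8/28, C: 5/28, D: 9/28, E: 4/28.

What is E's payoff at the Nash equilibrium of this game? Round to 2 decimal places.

For player j, contributing a unit is worthwhile iff 3.9 × (j's share) ≥ 1, i.e. iff j's share is at least 0.2564.
B and D clear that bar, contributing 10 each; the remaining 3 contribute 0. Total contributed: 20.
E keeps 10 and receives 3.9 × 20 × 4/28 = 11.14 from the shared-resources pool, for a payoff of 21.14.

21.14 hours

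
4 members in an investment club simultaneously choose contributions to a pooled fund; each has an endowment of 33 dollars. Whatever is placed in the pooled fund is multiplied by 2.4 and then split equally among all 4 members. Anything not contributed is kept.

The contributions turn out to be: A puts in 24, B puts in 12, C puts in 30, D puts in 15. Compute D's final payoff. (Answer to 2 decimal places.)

66.60 dollars

Total contributed: 24 + 12 + 30 + 15 = 81.
Each receives 2.4 × 81 / 4 = 48.60 from the pooled fund.
D keeps 33 − 15 = 18, so D's payoff is 18 + 48.60 = 66.60.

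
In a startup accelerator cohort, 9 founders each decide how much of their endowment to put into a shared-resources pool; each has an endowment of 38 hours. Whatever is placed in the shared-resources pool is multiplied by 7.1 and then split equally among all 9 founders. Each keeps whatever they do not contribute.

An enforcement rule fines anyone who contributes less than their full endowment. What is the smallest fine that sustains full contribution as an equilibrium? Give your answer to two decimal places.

Given the others contribute fully, the best deviation is to contribute 0 (any partial contribution still incurs the fine and gives up units whose private return 0.7889 is below 1).
Deviating from 38 to 0 saves 38 hours but forfeits the deviator's share of the drop in the shared-resources pool: 7.1/9 × 38 = 29.98.
So the deviation gain is 38 − 29.98 = 8.02, and the fine must be at least 8.02 hours to wipe it out.

8.02 hours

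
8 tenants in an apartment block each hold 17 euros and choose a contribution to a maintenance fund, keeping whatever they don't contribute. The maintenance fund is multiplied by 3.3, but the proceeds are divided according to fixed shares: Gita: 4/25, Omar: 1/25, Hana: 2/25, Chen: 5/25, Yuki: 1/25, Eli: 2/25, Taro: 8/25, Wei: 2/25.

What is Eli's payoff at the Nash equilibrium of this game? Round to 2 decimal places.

21.49 euros

Player j's private return per contributed unit is 3.3 × (j's share). Contributing is weakly dominant for j when that share is at least 1/3.3 = 0.3030, and contributing 0 is dominant otherwise.
The only share above 0.3030 is Taro's 8/25, contributing 17; the remaining 7 contribute 0. Total contributed: 17.
Eli keeps 17 and receives 3.3 × 17 × 2/25 = 4.49 from the maintenance fund, for a payoff of 21.49.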